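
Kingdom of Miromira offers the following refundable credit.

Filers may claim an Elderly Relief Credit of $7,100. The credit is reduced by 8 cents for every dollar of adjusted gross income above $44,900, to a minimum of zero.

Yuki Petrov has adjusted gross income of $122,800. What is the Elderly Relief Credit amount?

$868

Elderly Relief Credit: 8% of the $77,900 excess over $44,900 is $6,232; credit = $7,100 − $6,232 = $868.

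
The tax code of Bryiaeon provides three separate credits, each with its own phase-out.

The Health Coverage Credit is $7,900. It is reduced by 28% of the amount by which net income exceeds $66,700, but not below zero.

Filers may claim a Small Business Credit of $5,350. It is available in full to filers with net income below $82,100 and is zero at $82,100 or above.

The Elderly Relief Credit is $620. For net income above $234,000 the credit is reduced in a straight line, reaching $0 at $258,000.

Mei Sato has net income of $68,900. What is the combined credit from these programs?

$13,254

Health Coverage Credit: 28% of the $2,200 excess over $66,700 is $616; credit = $7,900 − $616 = $7,284.
Small Business Credit: $68,900 is below the $82,100 cutoff, so the full $5,350 applies.
Elderly Relief Credit: $68,900 is at or below the $234,000 threshold, so the full $620 applies.
Total: $7,284 + $5,350 + $620 = $13,254.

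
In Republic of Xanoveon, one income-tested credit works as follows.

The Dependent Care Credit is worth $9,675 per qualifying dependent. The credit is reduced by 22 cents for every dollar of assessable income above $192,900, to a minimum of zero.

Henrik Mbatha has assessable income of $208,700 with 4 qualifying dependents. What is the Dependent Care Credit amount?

Dependent Care Credit: base = 4 × $9,675 = $38,700. 22% of the $15,800 excess over $192,900 is $3,476; credit = $38,700 − $3,476 = $35,224.

$35,224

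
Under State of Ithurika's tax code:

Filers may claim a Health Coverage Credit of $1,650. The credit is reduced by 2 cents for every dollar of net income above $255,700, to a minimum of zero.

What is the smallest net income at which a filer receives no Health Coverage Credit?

$338,200

The credit falls by 2% of each dollar above $255,700, so it reaches zero when the excess is $1,650 / 2% = $82,500: income = $255,700 + $82,500 = $338,200.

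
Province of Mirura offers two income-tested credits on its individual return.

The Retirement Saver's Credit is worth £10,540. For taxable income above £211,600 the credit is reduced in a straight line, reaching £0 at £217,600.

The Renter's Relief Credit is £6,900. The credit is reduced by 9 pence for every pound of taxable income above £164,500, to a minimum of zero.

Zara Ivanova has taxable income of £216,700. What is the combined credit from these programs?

£3,783

Retirement Saver's Credit: £216,700 is £5,100 into a £6,000 phase-out range, leaving 900/6,000 of the credit: £10,540 × 900/6,000 = £1,581.
Renter's Relief Credit: 9% of the £52,200 excess over £164,500 is £4,698; credit = £6,900 − £4,698 = £2,202.
Total: £1,581 + £2,202 = £3,783.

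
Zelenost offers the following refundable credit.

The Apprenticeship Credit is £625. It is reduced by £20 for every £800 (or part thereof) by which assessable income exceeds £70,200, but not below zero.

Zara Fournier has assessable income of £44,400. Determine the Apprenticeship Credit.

Apprenticeship Credit: £44,400 is at or below the £70,200 threshold, so the full £625 applies.

£625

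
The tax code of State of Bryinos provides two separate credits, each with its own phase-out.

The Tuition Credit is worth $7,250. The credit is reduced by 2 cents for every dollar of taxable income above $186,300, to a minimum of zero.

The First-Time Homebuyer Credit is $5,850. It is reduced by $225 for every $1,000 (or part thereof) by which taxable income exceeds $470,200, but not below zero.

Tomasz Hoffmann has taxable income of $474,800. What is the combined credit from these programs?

Tuition Credit: 2% of the $288,500 excess over $186,300 is $5,770; credit = $7,250 − $5,770 = $1,480.
First-Time Homebuyer Credit: income exceeds $470,200 by $4,600, which is 5 full-or-partial $1,000 increments; reduction = 5 × $225 = $1,125, leaving $4,725.
Total: $1,480 + $4,725 = $6,205.

$6,205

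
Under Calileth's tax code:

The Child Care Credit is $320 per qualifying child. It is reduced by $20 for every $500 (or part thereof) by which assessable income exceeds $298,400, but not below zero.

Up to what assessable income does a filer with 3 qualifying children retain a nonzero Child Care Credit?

Full credit = 3 × $320 = $960.
After 47 increments the reduction is 47 × $20 = $940, leaving $20; one more increment wipes it out. Increment 47 ends at excess 47 × $500 = $23,500, so the highest qualifying income is $298,400 + $23,500 = $321,900.

$321,900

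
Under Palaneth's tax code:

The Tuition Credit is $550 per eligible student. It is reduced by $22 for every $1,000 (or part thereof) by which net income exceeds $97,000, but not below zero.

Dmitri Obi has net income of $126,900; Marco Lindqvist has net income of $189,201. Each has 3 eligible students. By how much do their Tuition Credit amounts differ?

$990

Dmitri ($126,900): Tuition Credit: base = 3 × $550 = $1,650. income exceeds $97,000 by $29,900, which is 30 full-or-partial $1,000 increments; reduction = 30 × $22 = $660, leaving $990.
Marco ($189,201): Tuition Credit: base = 3 × $550 = $1,650. income exceeds $97,000 by $92,201 → 93 increments × $22 = $2,046 ≥ base, so the credit is $0.
Difference: |$990 − $0| = $990.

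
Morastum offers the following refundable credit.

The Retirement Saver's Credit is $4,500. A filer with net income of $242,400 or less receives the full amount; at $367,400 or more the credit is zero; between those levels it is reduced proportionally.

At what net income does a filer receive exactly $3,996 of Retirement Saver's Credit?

$256,400

$3,996 is 3,996/4,500 of the full $4,500, so 504/4,500 of the $125,000 range has been used: income = $242,400 + $125,000 × 504/4,500 = $256,400.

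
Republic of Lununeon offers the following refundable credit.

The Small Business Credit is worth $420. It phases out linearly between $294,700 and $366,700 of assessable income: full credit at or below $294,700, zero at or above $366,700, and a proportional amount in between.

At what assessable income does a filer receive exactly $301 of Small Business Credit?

$301 is 301/420 of the full $420, so 119/420 of the $72,000 range has been used: income = $294,700 + $72,000 × 119/420 = $315,100.

$315,100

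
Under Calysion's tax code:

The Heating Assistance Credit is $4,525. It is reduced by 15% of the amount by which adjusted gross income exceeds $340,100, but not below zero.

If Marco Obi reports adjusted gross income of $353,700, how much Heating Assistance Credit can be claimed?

$2,485

Heating Assistance Credit: 15% of the $13,600 excess over $340,100 is $2,040; credit = $4,525 − $2,040 = $2,485.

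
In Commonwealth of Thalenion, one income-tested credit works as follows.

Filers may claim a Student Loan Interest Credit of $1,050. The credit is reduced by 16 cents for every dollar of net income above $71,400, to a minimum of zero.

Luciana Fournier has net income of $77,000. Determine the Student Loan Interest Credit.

Student Loan Interest Credit: 16% of the $5,600 excess over $71,400 is $896; credit = $1,050 − $896 = $154.

$154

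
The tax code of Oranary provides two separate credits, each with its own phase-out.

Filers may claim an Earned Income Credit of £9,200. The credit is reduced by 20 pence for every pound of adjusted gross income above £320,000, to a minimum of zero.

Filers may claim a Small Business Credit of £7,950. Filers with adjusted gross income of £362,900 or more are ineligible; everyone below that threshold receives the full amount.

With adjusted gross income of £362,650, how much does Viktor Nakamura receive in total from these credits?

£8,620

Earned Income Credit: 20% of the £42,650 excess over £320,000 is £8,530; credit = £9,200 − £8,530 = £670.
Small Business Credit: £362,650 is below the £362,900 cutoff, so the full £7,950 applies.
Total: £670 + £7,950 = £8,620.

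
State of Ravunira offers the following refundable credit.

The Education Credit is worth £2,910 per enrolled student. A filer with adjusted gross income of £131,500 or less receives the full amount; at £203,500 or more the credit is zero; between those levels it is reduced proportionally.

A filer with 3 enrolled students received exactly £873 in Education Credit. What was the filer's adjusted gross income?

Full credit = 3 × £2,910 = £8,730.
£873 is 873/8,730 of the full £8,730, so 7,857/8,730 of the £72,000 range has been used: income = £131,500 + £72,000 × 7,857/8,730 = £196,300.

£196,300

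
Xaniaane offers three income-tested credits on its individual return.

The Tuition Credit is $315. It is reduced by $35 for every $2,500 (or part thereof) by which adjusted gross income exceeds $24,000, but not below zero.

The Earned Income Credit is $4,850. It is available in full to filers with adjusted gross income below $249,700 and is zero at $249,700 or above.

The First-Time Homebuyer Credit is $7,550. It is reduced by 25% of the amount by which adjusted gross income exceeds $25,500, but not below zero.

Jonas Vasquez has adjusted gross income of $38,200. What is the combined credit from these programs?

Tuition Credit: income exceeds $24,000 by $14,200, which is 6 full-or-partial $2,500 increments; reduction = 6 × $35 = $210, leaving $105.
Earned Income Credit: $38,200 is below the $249,700 cutoff, so the full $4,850 applies.
First-Time Homebuyer Credit: 25% of the $12,700 excess over $25,500 is $3,175; credit = $7,550 − $3,175 = $4,375.
Total: $105 + $4,850 + $4,375 = $9,330.

$9,330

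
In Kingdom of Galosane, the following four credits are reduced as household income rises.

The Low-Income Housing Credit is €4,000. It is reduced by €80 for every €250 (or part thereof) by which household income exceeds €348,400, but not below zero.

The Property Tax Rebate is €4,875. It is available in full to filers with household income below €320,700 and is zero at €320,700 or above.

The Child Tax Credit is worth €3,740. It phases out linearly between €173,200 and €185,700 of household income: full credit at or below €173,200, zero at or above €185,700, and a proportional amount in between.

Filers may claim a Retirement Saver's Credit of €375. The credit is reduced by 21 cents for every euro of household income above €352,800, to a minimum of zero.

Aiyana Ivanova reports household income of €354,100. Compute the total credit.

€2,262

Low-Income Housing Credit: income exceeds €348,400 by €5,700, which is 23 full-or-partial €250 increments; reduction = 23 × €80 = €1,840, leaving €2,160.
Property Tax Rebate: €354,100 meets or exceeds the €320,700 cutoff, so the credit is €0.
Child Tax Credit: €354,100 is at or above €185,700, so the credit is €0.
Retirement Saver's Credit: 21% of the €1,300 excess over €352,800 is €273; credit = €375 − €273 = €102.
Total: €2,160 + €0 + €0 + €102 = €2,262.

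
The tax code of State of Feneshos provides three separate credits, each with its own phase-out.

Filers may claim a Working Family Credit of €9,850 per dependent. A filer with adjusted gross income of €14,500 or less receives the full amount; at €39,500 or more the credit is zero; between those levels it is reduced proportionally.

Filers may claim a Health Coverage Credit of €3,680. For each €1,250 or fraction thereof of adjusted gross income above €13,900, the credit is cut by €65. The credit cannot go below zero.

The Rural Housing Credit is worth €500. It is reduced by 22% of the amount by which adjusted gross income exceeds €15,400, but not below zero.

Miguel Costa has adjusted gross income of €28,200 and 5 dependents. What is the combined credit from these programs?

€25,161

Working Family Credit: base = 5 × €9,850 = €49,250. €28,200 is €13,700 into a €25,000 phase-out range, leaving 11,300/25,000 of the credit: €49,250 × 11,300/25,000 = €22,261.
Health Coverage Credit: income exceeds €13,900 by €14,300, which is 12 full-or-partial €1,250 increments; reduction = 12 × €65 = €780, leaving €2,900.
Rural Housing Credit: 22% of the €12,800 excess over €15,400 is €2,816 ≥ base, so the credit is €0.
Total: €22,261 + €2,900 + €0 = €25,161.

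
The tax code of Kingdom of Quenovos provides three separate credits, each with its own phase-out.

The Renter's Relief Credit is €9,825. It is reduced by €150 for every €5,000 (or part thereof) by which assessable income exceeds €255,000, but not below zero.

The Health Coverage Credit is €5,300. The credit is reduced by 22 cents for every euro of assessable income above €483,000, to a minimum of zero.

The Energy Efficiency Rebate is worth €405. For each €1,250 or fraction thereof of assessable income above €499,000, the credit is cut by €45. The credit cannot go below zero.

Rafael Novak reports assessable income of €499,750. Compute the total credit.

Renter's Relief Credit: income exceeds €255,000 by €244,750, which is 49 full-or-partial €5,000 increments; reduction = 49 × €150 = €7,350, leaving €2,475.
Health Coverage Credit: 22% of the €16,750 excess over €483,000 is €3,685; credit = €5,300 − €3,685 = €1,615.
Energy Efficiency Rebate: income exceeds €499,000 by €750, which is 1 full-or-partial €1,250 increment; reduction = 1 × €45 = €45, leaving €360.
Total: €2,475 + €1,615 + €360 = €4,450.

€4,450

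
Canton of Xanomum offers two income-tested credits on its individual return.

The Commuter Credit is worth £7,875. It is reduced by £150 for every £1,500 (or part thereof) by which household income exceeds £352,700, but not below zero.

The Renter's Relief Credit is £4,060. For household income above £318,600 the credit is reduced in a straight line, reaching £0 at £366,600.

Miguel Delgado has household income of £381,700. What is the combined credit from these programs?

Commuter Credit: income exceeds £352,700 by £29,000, which is 20 full-or-partial £1,500 increments; reduction = 20 × £150 = £3,000, leaving £4,875.
Renter's Relief Credit: £381,700 is at or above £366,600, so the credit is £0.
Total: £4,875 + £0 = £4,875.

£4,875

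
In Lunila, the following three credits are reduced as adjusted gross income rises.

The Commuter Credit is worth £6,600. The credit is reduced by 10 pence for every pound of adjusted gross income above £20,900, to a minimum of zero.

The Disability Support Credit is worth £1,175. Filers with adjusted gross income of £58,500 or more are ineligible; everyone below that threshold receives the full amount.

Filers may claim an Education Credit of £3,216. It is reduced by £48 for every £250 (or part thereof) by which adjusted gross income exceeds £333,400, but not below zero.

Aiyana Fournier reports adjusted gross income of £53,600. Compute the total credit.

£7,721

Commuter Credit: 10% of the £32,700 excess over £20,900 is £3,270; credit = £6,600 − £3,270 = £3,330.
Disability Support Credit: £53,600 is below the £58,500 cutoff, so the full £1,175 applies.
Education Credit: £53,600 is at or below the £333,400 threshold, so the full £3,216 applies.
Total: £3,330 + £1,175 + £3,216 = £7,721.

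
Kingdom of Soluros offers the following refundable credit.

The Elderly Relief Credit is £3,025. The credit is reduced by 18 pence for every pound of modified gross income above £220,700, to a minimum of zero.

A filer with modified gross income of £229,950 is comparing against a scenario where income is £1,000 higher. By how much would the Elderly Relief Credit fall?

£180

At £229,950 — 18% of the £9,250 excess over £220,700 is £1,665; credit = £3,025 − £1,665 = £1,360.
At £230,950 — 18% of the £10,250 excess over £220,700 is £1,845; credit = £3,025 − £1,845 = £1,180.
Lost: £1,360 − £1,180 = £180.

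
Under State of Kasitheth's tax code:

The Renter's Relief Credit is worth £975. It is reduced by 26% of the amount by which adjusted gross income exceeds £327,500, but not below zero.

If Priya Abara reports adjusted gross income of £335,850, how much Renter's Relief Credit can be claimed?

£0

Renter's Relief Credit: 26% of the £8,350 excess over £327,500 is £2,171 ≥ base, so the credit is £0.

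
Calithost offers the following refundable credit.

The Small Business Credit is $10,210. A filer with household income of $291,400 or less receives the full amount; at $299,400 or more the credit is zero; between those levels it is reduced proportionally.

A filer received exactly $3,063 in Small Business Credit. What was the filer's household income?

$297,000

$3,063 is 3,063/10,210 of the full $10,210, so 7,147/10,210 of the $8,000 range has been used: income = $291,400 + $8,000 × 7,147/10,210 = $297,000.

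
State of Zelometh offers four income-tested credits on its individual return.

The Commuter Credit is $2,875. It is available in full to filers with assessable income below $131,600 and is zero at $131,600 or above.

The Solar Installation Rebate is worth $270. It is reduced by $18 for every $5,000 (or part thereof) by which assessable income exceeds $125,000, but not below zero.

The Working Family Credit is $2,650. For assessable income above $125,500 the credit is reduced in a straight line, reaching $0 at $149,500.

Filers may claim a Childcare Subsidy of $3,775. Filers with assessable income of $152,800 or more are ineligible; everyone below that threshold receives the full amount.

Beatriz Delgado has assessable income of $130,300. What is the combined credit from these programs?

Commuter Credit: $130,300 is below the $131,600 cutoff, so the full $2,875 applies.
Solar Installation Rebate: income exceeds $125,000 by $5,300, which is 2 full-or-partial $5,000 increments; reduction = 2 × $18 = $36, leaving $234.
Working Family Credit: $130,300 is $4,800 into a $24,000 phase-out range, leaving 19,200/24,000 of the credit: $2,650 × 19,200/24,000 = $2,120.
Childcare Subsidy: $130,300 is below the $152,800 cutoff, so the full $3,775 applies.
Total: $2,875 + $234 + $2,120 + $3,775 = $9,004.

$9,004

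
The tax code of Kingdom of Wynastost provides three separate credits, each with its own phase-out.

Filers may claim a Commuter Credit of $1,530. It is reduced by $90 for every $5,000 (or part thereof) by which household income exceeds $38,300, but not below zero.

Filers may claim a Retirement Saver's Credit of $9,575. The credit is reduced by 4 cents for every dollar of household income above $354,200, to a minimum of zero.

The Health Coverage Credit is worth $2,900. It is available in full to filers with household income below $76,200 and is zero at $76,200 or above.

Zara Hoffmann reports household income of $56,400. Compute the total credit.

$13,645

Commuter Credit: income exceeds $38,300 by $18,100, which is 4 full-or-partial $5,000 increments; reduction = 4 × $90 = $360, leaving $1,170.
Retirement Saver's Credit: $56,400 is at or below the $354,200 threshold, so the full $9,575 applies.
Health Coverage Credit: $56,400 is below the $76,200 cutoff, so the full $2,900 applies.
Total: $1,170 + $9,575 + $2,900 = $13,645.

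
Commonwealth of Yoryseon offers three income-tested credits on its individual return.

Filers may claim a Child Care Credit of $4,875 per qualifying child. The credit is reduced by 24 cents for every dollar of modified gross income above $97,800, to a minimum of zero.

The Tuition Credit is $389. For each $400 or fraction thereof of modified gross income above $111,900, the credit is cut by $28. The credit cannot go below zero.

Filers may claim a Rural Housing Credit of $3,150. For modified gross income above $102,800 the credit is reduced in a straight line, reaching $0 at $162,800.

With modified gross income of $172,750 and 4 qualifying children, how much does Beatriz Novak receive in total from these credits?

Child Care Credit: base = 4 × $4,875 = $19,500. 24% of the $74,950 excess over $97,800 is $17,988; credit = $19,500 − $17,988 = $1,512.
Tuition Credit: income exceeds $111,900 by $60,850 → 153 increments × $28 = $4,284 ≥ base, so the credit is $0.
Rural Housing Credit: $172,750 is at or above $162,800, so the credit is $0.
Total: $1,512 + $0 + $0 = $1,512.

$1,512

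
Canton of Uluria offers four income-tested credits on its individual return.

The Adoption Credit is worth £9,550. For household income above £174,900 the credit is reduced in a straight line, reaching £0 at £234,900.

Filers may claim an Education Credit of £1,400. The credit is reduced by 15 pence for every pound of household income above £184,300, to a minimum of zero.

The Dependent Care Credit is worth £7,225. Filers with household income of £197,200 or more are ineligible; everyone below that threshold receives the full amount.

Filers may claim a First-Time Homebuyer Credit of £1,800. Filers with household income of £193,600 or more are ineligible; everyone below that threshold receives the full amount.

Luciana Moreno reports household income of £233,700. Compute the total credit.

Adoption Credit: £233,700 is £58,800 into a £60,000 phase-out range, leaving 1,200/60,000 of the credit: £9,550 × 1,200/60,000 = £191.
Education Credit: 15% of the £49,400 excess over £184,300 is £7,410 ≥ base, so the credit is £0.
Dependent Care Credit: £233,700 meets or exceeds the £197,200 cutoff, so the credit is £0.
First-Time Homebuyer Credit: £233,700 meets or exceeds the £193,600 cutoff, so the credit is £0.
Total: £191 + £0 + £0 + £0 = £191.

£191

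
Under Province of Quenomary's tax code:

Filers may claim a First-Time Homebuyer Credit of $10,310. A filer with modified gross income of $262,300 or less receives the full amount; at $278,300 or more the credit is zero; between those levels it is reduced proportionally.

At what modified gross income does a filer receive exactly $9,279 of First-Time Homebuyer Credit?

$263,900

$9,279 is 9,279/10,310 of the full $10,310, so 1,031/10,310 of the $16,000 range has been used: income = $262,300 + $16,000 × 1,031/10,310 = $263,900.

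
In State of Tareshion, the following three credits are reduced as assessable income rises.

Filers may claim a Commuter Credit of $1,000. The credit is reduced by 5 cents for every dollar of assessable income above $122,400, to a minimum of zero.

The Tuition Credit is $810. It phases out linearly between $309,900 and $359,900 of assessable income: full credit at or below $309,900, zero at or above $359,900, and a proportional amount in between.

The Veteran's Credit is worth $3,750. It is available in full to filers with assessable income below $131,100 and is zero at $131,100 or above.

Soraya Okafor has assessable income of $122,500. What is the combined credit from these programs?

Commuter Credit: 5% of the $100 excess over $122,400 is $5; credit = $1,000 − $5 = $995.
Tuition Credit: $122,500 is at or below the $309,900 threshold, so the full $810 applies.
Veteran's Credit: $122,500 is below the $131,100 cutoff, so the full $3,750 applies.
Total: $995 + $810 + $3,750 = $5,555.

$5,555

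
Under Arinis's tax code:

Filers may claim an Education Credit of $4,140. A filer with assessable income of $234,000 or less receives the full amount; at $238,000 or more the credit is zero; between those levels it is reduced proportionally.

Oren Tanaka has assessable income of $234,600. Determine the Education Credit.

Education Credit: $234,600 is $600 into a $4,000 phase-out range, leaving 3,400/4,000 of the credit: $4,140 × 3,400/4,000 = $3,519.

$3,519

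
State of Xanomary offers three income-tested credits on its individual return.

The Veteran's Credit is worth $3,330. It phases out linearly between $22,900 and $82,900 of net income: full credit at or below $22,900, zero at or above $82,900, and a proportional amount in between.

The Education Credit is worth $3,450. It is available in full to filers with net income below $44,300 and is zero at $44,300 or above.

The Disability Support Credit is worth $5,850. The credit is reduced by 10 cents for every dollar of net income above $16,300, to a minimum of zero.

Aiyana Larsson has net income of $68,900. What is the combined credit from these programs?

Veteran's Credit: $68,900 is $46,000 into a $60,000 phase-out range, leaving 14,000/60,000 of the credit: $3,330 × 14,000/60,000 = $777.
Education Credit: $68,900 meets or exceeds the $44,300 cutoff, so the credit is $0.
Disability Support Credit: 10% of the $52,600 excess over $16,300 is $5,260; credit = $5,850 − $5,260 = $590.
Total: $777 + $0 + $590 = $1,367.

$1,367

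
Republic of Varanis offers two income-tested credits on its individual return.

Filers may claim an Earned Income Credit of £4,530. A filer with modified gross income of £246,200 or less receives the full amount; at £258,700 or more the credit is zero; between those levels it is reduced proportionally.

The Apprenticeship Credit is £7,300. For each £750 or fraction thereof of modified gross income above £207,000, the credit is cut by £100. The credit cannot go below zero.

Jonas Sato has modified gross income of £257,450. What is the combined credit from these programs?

£953

Earned Income Credit: £257,450 is £11,250 into a £12,500 phase-out range, leaving 1,250/12,500 of the credit: £4,530 × 1,250/12,500 = £453.
Apprenticeship Credit: income exceeds £207,000 by £50,450, which is 68 full-or-partial £750 increments; reduction = 68 × £100 = £6,800, leaving £500.
Total: £453 + £500 = £953.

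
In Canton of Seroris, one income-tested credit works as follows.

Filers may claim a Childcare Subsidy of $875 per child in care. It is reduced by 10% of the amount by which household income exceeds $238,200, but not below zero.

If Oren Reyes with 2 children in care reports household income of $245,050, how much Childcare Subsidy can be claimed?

$1,065

Childcare Subsidy: base = 2 × $875 = $1,750. 10% of the $6,850 excess over $238,200 is $685; credit = $1,750 − $685 = $1,065.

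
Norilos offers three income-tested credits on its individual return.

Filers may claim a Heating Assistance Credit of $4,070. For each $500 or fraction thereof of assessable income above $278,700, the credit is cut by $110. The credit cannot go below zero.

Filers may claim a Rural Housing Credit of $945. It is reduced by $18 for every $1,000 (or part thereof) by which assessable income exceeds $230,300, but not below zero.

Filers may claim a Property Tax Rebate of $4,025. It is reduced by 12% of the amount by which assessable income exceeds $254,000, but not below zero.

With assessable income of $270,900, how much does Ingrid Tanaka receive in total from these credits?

Heating Assistance Credit: $270,900 is at or below the $278,700 threshold, so the full $4,070 applies.
Rural Housing Credit: income exceeds $230,300 by $40,600, which is 41 full-or-partial $1,000 increments; reduction = 41 × $18 = $738, leaving $207.
Property Tax Rebate: 12% of the $16,900 excess over $254,000 is $2,028; credit = $4,025 − $2,028 = $1,997.
Total: $4,070 + $207 + $1,997 = $6,274.

$6,274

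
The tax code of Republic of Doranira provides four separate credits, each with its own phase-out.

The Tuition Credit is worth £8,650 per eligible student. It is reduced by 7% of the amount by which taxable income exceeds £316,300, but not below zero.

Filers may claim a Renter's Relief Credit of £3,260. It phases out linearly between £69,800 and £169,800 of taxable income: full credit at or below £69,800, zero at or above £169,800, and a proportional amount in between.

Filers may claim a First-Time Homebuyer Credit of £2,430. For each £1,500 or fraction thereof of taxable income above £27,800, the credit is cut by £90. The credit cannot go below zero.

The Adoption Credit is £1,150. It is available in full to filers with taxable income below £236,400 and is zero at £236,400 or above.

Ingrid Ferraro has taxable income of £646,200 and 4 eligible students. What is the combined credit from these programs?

£11,507

Tuition Credit: base = 4 × £8,650 = £34,600. 7% of the £329,900 excess over £316,300 is £23,093; credit = £34,600 − £23,093 = £11,507.
Renter's Relief Credit: £646,200 is at or above £169,800, so the credit is £0.
First-Time Homebuyer Credit: income exceeds £27,800 by £618,400 → 413 increments × £90 = £37,170 ≥ base, so the credit is £0.
Adoption Credit: £646,200 meets or exceeds the £236,400 cutoff, so the credit is £0.
Total: £11,507 + £0 + £0 + £0 = £11,507.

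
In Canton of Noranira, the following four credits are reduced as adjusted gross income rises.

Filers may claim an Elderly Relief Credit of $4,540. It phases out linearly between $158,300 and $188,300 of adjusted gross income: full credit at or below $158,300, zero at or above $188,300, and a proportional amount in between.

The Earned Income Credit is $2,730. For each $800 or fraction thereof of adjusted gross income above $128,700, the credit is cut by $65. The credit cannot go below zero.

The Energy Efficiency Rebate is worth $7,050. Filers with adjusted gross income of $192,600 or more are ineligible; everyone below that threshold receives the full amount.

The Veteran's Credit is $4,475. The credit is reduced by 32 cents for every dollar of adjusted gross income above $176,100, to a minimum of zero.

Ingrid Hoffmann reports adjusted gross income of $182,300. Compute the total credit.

$10,449

Elderly Relief Credit: $182,300 is $24,000 into a $30,000 phase-out range, leaving 6,000/30,000 of the credit: $4,540 × 6,000/30,000 = $908.
Earned Income Credit: income exceeds $128,700 by $53,600 → 67 increments × $65 = $4,355 ≥ base, so the credit is $0.
Energy Efficiency Rebate: $182,300 is below the $192,600 cutoff, so the full $7,050 applies.
Veteran's Credit: 32% of the $6,200 excess over $176,100 is $1,984; credit = $4,475 − $1,984 = $2,491.
Total: $908 + $0 + $7,050 + $2,491 = $10,449.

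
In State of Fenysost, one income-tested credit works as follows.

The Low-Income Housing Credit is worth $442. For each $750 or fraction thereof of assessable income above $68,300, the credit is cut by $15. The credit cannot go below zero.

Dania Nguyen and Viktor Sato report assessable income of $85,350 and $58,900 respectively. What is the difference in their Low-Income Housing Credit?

Dania ($85,350): Low-Income Housing Credit: income exceeds $68,300 by $17,050, which is 23 full-or-partial $750 increments; reduction = 23 × $15 = $345, leaving $97.
Viktor ($58,900): Low-Income Housing Credit: $58,900 is at or below the $68,300 threshold, so the full $442 applies.
Difference: |$97 − $442| = $345.

$345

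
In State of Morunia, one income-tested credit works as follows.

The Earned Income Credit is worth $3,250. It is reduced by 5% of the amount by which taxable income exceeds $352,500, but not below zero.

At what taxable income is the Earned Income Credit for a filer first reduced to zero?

The credit falls by 5% of each dollar above $352,500, so it reaches zero when the excess is $3,250 / 5% = $65,000: income = $352,500 + $65,000 = $417,500.

$417,500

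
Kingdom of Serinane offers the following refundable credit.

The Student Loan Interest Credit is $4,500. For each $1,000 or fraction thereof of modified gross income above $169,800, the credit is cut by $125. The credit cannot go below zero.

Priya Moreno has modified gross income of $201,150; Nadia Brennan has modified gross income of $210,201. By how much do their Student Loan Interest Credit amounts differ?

$500

Priya ($201,150): Student Loan Interest Credit: income exceeds $169,800 by $31,350, which is 32 full-or-partial $1,000 increments; reduction = 32 × $125 = $4,000, leaving $500.
Nadia ($210,201): Student Loan Interest Credit: income exceeds $169,800 by $40,401 → 41 increments × $125 = $5,125 ≥ base, so the credit is $0.
Difference: |$500 − $0| = $500.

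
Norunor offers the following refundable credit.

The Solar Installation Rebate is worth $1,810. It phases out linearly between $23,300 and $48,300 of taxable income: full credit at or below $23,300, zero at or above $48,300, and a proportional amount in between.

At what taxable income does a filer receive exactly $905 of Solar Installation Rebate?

$905 is 905/1,810 of the full $1,810, so 905/1,810 of the $25,000 range has been used: income = $23,300 + $25,000 × 905/1,810 = $35,800.

$35,800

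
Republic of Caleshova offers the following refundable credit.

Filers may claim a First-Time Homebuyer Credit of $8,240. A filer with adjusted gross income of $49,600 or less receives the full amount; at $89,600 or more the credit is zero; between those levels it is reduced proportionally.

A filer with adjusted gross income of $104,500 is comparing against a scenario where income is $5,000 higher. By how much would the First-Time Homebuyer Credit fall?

$0

At $104,500 — $104,500 is at or above $89,600, so the credit is $0.
At $109,500 — $109,500 is at or above $89,600, so the credit is $0.
Lost: $0 − $0 = $0.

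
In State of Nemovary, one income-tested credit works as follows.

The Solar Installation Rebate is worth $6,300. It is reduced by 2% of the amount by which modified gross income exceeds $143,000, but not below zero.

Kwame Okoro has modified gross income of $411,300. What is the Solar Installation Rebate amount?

$934

Solar Installation Rebate: 2% of the $268,300 excess over $143,000 is $5,366; credit = $6,300 − $5,366 = $934.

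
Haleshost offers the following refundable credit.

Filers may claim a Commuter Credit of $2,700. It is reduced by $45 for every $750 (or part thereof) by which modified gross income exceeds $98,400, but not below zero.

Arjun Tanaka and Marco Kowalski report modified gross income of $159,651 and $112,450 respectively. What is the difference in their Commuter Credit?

Arjun ($159,651): Commuter Credit: income exceeds $98,400 by $61,251 → 82 increments × $45 = $3,690 ≥ base, so the credit is $0.
Marco ($112,450): Commuter Credit: income exceeds $98,400 by $14,050, which is 19 full-or-partial $750 increments; reduction = 19 × $45 = $855, leaving $1,845.
Difference: |$0 − $1,845| = $1,845.

$1,845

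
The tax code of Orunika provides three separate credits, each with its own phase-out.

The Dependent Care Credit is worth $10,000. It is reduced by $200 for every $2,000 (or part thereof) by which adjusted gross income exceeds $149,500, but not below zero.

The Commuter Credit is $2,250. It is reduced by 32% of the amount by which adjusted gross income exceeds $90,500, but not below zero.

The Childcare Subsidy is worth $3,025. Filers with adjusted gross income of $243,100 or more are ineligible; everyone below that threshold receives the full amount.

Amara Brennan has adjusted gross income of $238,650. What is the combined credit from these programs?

Dependent Care Credit: income exceeds $149,500 by $89,150, which is 45 full-or-partial $2,000 increments; reduction = 45 × $200 = $9,000, leaving $1,000.
Commuter Credit: 32% of the $148,150 excess over $90,500 is $47,408 ≥ base, so the credit is $0.
Childcare Subsidy: $238,650 is below the $243,100 cutoff, so the full $3,025 applies.
Total: $1,000 + $0 + $3,025 = $4,025.

$4,025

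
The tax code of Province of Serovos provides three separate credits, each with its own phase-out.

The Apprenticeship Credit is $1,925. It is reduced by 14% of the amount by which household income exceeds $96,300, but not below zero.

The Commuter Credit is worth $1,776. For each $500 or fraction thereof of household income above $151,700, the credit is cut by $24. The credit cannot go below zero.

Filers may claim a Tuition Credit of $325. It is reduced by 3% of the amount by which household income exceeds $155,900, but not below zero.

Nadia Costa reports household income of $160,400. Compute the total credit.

Apprenticeship Credit: 14% of the $64,100 excess over $96,300 is $8,974 ≥ base, so the credit is $0.
Commuter Credit: income exceeds $151,700 by $8,700, which is 18 full-or-partial $500 increments; reduction = 18 × $24 = $432, leaving $1,344.
Tuition Credit: 3% of the $4,500 excess over $155,900 is $135; credit = $325 − $135 = $190.
Total: $0 + $1,344 + $190 = $1,534.

$1,534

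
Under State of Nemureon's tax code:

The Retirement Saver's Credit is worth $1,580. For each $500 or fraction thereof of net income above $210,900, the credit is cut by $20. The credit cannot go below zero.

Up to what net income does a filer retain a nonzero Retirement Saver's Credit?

After 78 increments the reduction is 78 × $20 = $1,560, leaving $20; one more increment wipes it out. Increment 78 ends at excess 78 × $500 = $39,000, so the highest qualifying income is $210,900 + $39,000 = $249,900.

$249,900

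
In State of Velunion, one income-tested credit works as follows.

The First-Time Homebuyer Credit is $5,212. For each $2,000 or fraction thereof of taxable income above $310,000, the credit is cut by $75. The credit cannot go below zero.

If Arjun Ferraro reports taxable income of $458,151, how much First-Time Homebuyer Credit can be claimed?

$0

First-Time Homebuyer Credit: income exceeds $310,000 by $148,151 → 75 increments × $75 = $5,625 ≥ base, so the credit is $0.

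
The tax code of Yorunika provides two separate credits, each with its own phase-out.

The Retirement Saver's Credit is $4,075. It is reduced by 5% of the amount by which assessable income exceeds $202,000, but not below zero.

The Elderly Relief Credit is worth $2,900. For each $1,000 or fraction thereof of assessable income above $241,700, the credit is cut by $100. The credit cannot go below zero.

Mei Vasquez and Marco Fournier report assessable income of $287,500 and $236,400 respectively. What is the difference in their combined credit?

$5,255

Mei ($287,500): Retirement Saver's Credit: 5% of the $85,500 excess over $202,000 is $4,275 ≥ base, so the credit is $0. Elderly Relief Credit: income exceeds $241,700 by $45,800 → 46 increments × $100 = $4,600 ≥ base, so the credit is $0. total $0 + $0 = $0
Marco ($236,400): Retirement Saver's Credit: 5% of the $34,400 excess over $202,000 is $1,720; credit = $4,075 − $1,720 = $2,355. Elderly Relief Credit: $236,400 is at or below the $241,700 threshold, so the full $2,900 applies. total $2,355 + $2,900 = $5,255
Difference: |$0 − $5,255| = $5,255.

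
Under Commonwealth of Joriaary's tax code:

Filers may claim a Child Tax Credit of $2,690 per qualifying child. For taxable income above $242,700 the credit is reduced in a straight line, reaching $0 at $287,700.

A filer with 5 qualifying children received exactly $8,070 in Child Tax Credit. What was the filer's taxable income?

$260,700

Full credit = 5 × $2,690 = $13,450.
$8,070 is 8,070/13,450 of the full $13,450, so 5,380/13,450 of the $45,000 range has been used: income = $242,700 + $45,000 × 5,380/13,450 = $260,700.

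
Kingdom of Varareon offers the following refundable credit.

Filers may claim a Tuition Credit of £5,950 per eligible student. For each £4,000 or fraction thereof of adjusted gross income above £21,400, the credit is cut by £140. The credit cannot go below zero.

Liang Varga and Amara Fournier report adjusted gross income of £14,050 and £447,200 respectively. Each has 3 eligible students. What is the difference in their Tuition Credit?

£14,980

Liang (£14,050): Tuition Credit: base = 3 × £5,950 = £17,850. £14,050 is at or below the £21,400 threshold, so the full £17,850 applies.
Amara (£447,200): Tuition Credit: base = 3 × £5,950 = £17,850. income exceeds £21,400 by £425,800, which is 107 full-or-partial £4,000 increments; reduction = 107 × £140 = £14,980, leaving £2,870.
Difference: |£17,850 − £2,870| = £14,980.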